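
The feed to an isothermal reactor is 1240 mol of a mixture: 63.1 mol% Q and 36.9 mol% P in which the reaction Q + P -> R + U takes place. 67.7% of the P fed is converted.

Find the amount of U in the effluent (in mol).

310 mol

P reacted = 0.677 × 457.6 = 309.8 mol; ν_P = −1, so ξ = 309.8/1 = 309.8 mol.
Outlet amounts (n = n₀ + ν ξ):
  Q: 782.4 − 1(309.8) = 472.7
  P: 457.6 − 1(309.8) = 147.8
  R: 0 + 1(309.8) = 309.8
  U: 0 + 1(309.8) = 309.8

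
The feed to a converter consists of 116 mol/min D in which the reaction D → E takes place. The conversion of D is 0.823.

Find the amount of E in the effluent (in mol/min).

95.5 mol/min

D reacted = 0.823 × 116 = 95.47 mol/min; ν_D = −1, so ξ = 95.47/1 = 95.47 mol/min.
Outlet amounts (n = n₀ + ν ξ):
  D: 116 − 1(95.47) = 20.53
  E: 0 + 1(95.47) = 95.47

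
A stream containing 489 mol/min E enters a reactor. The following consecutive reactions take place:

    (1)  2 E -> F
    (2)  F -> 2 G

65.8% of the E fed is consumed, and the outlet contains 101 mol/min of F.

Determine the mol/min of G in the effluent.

Conversion of E: E consumed = 2ξ₁ = 0.658 × 489 → ξ₁ = 160.9 mol/min.
F balance: n_F = 0 + 1ξ₁ − 1ξ₂ = 101 → ξ₂ = (1·160.9 − 101)/1 = 59.88 mol/min.
Outlet amounts (n = n₀ + Σ ν·ξ):
  E: 489 − 2(160.9) = 167.2
  F: 0 + 1(160.9) − 1(59.88) = 101
  G: 0 + 2(59.88) = 119.8

120 mol/min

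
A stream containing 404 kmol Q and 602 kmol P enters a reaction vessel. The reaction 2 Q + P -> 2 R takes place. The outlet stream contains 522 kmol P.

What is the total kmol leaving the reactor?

For P: n = n₀ − 1ξ → 522 = 602 − 1ξ, giving ξ = 80 kmol.
Outlet amounts (n = n₀ + ν ξ):
  Q: 404 − 2(80) = 244
  P: 602 − 1(80) = 522
  R: 0 + 2(80) = 160
Total out = 244 + 522 + 160 = 926 kmol.

926 kmol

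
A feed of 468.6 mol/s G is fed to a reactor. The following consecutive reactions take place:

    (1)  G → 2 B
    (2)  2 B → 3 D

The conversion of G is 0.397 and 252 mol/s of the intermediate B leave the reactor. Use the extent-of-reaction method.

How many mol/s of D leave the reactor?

Conversion of G: G consumed = 1ξ₁ = 0.397 × 468.6 → ξ₁ = 186 mol/s.
B balance: n_B = 0 + 2ξ₁ − 2ξ₂ = 252 → ξ₂ = (2·186 − 252)/2 = 60.03 mol/s.
Outlet amounts (n = n₀ + Σ ν·ξ):
  G: 468.6 − 1(186) = 282.6
  B: 0 + 2(186) − 2(60.03) = 252
  D: 0 + 3(60.03) = 180.1

180 mol/s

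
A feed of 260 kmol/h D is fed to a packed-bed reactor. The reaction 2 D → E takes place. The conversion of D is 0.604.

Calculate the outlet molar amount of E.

D reacted = 0.604 × 260 = 157 kmol/h; ν_D = −2, so ξ = 157/2 = 78.52 kmol/h.
Outlet amounts (n = n₀ + ν ξ):
  D: 260 − 2(78.52) = 103
  E: 0 + 1(78.52) = 78.52

78.5 kmol/h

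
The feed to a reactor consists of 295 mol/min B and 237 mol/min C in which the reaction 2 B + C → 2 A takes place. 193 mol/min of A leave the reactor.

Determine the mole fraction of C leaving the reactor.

0.323

For A: n = n₀ + 2ξ → 193 = 0 + 2ξ, giving ξ = 96.5 mol/min.
Outlet amounts (n = n₀ + ν ξ):
  B: 295 − 2(96.5) = 102
  C: 237 − 1(96.5) = 140.5
  A: 0 + 2(96.5) = 193
Total out = 435.5 mol/min; y_C = 140.5 / 435.5 = 0.3226.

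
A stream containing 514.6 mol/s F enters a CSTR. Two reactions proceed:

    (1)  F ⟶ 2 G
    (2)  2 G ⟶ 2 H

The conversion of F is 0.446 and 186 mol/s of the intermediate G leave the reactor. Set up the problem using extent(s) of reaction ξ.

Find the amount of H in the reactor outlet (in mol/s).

273 mol/s

Conversion of F: F consumed = 1ξ₁ = 0.446 × 514.6 → ξ₁ = 229.5 mol/s.
G balance: n_G = 0 + 2ξ₁ − 2ξ₂ = 186 → ξ₂ = (2·229.5 − 186)/2 = 136.5 mol/s.
Outlet amounts (n = n₀ + Σ ν·ξ):
  F: 514.6 − 1(229.5) = 285.1
  G: 0 + 2(229.5) − 2(136.5) = 186
  H: 0 + 2(136.5) = 273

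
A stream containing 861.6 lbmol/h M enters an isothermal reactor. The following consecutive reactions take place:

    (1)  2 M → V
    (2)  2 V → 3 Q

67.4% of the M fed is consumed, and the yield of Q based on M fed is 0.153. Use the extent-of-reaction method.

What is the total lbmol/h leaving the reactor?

615 lbmol/h

Conversion of M: M consumed = 2ξ₁ = 0.674 × 861.6 → ξ₁ = 290.4 lbmol/h.
Yield of Q: 3ξ₂ / 861.6 = 0.153 → ξ₂ = 43.94 lbmol/h.
Outlet amounts (n = n₀ + Σ ν·ξ):
  M: 861.6 − 2(290.4) = 280.9
  V: 0 + 1(290.4) − 2(43.94) = 202.5
  Q: 0 + 3(43.94) = 131.8
Total out = 280.9 + 202.5 + 131.8 = 615.2 lbmol/h.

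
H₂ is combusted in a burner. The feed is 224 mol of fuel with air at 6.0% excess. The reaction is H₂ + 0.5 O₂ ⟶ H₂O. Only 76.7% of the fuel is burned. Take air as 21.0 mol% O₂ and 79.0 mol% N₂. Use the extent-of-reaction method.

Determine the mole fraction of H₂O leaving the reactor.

0.244

Stoichiometric O₂ = 0.5 × 224 = 112 mol; O₂ fed = 112 × 1.060 = 118.7 mol.
N₂ fed = 118.7 × 79/21 = 446.6 mol.
Fuel reacted = 0.767 × 224 → ξ = 171.8 mol.
Outlet (n = n₀ + ν ξ):
  H₂: 224 − 1(171.8) = 52.19
  O₂: 118.7 − 0.5(171.8) = 32.82
  N₂: 446.6 (inert)
  H₂O: 0 + 1(171.8) = 171.8
Total out = 703.4 mol; y_H₂O = 171.8 / 703.4 = 0.2442.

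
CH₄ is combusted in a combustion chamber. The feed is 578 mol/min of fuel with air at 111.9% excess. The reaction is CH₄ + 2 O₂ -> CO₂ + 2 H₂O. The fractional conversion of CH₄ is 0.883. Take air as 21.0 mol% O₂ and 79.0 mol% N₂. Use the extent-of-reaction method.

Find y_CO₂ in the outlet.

Stoichiometric O₂ = 2 × 578 = 1156 mol/min; O₂ fed = 1156 × 2.119 = 2450 mol/min.
N₂ fed = 2450 × 79/21 = 9215 mol/min.
Fuel reacted = 0.883 × 578 → ξ = 510.4 mol/min.
Outlet (n = n₀ + ν ξ):
  CH₄: 578 − 1(510.4) = 67.63
  O₂: 2450 − 2(510.4) = 1429
  N₂: 9215 (inert)
  CO₂: 0 + 1(510.4) = 510.4
  H₂O: 0 + 2(510.4) = 1021
Total out = 12240 mol/min; y_CO₂ = 510.4 / 12240 = 0.04169.

0.0417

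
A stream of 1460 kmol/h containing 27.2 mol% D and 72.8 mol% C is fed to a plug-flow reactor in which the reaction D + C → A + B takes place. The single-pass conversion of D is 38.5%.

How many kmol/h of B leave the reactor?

D reacted = 0.385 × 397.1 = 152.9 kmol/h; ν_D = −1, so ξ = 152.9/1 = 152.9 kmol/h.
Outlet amounts (n = n₀ + ν ξ):
  D: 397.1 − 1(152.9) = 244.2
  C: 1063 − 1(152.9) = 910
  A: 0 + 1(152.9) = 152.9
  B: 0 + 1(152.9) = 152.9

153 kmol/h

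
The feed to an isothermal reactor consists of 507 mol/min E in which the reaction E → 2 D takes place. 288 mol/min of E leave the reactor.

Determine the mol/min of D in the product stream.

For E: n = n₀ − 1ξ → 288 = 507 − 1ξ, giving ξ = 219 mol/min.
Outlet amounts (n = n₀ + ν ξ):
  E: 507 − 1(219) = 288
  D: 0 + 2(219) = 438

438 mol/min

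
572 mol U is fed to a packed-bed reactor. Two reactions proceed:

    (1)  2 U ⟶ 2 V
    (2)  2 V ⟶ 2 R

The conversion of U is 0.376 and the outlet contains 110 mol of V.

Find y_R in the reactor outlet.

Conversion of U: U consumed = 2ξ₁ = 0.376 × 572 → ξ₁ = 107.5 mol.
V balance: n_V = 0 + 2ξ₁ − 2ξ₂ = 110 → ξ₂ = (2·107.5 − 110)/2 = 52.54 mol.
Outlet amounts (n = n₀ + Σ ν·ξ):
  U: 572 − 2(107.5) = 356.9
  V: 0 + 2(107.5) − 2(52.54) = 110
  R: 0 + 2(52.54) = 105.1
Total out = 572 mol; y_R = 105.1 / 572 = 0.1837.

0.184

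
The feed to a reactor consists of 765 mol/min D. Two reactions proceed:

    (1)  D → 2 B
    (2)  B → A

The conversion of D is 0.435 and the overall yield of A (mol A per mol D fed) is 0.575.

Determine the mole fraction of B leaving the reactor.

0.206

Conversion of D: D consumed = 1ξ₁ = 0.435 × 765 → ξ₁ = 332.8 mol/min.
Yield of A: 1ξ₂ / 765 = 0.575 → ξ₂ = 439.9 mol/min.
Outlet amounts (n = n₀ + Σ ν·ξ):
  D: 765 − 1(332.8) = 432.2
  B: 0 + 2(332.8) − 1(439.9) = 225.7
  A: 0 + 1(439.9) = 439.9
Total out = 1098 mol/min; y_B = 225.7 / 1098 = 0.2056.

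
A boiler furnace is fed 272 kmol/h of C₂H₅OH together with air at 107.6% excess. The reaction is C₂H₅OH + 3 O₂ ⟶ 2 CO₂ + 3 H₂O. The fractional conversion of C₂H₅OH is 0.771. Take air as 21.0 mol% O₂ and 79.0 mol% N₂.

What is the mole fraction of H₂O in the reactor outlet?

Stoichiometric O₂ = 3 × 272 = 816 kmol/h; O₂ fed = 816 × 2.076 = 1694 kmol/h.
N₂ fed = 1694 × 79/21 = 6373 kmol/h.
Fuel reacted = 0.771 × 272 → ξ = 209.7 kmol/h.
Outlet (n = n₀ + ν ξ):
  C₂H₅OH: 272 − 1(209.7) = 62.29
  O₂: 1694 − 3(209.7) = 1065
  N₂: 6373 (inert)
  CO₂: 0 + 2(209.7) = 419.4
  H₂O: 0 + 3(209.7) = 629.1
Total out = 8548 kmol/h; y_H₂O = 629.1 / 8548 = 0.0736.

0.0736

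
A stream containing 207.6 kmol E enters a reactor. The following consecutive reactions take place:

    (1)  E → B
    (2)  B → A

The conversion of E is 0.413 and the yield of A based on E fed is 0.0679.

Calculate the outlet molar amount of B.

Conversion of E: E consumed = 1ξ₁ = 0.413 × 207.6 → ξ₁ = 85.74 kmol.
Yield of A: 1ξ₂ / 207.6 = 0.0679 → ξ₂ = 14.1 kmol.
Outlet amounts (n = n₀ + Σ ν·ξ):
  E: 207.6 − 1(85.74) = 121.9
  B: 0 + 1(85.74) − 1(14.1) = 71.64
  A: 0 + 1(14.1) = 14.1

71.6 kmol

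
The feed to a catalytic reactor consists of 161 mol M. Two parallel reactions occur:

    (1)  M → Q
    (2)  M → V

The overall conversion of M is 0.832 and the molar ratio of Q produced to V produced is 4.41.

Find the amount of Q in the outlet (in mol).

109 mol

Conversion of M: M consumed = 0.832 × 161 = 134 mol = 1ξ₁ + 1ξ₂.
Selectivity: 1ξ₁ / (1ξ₂) = 4.41 → ξ₁ = 4.41 ξ₂.
Substitute: (1·4.41 + 1) ξ₂ = 134 → ξ₂ = 24.76 mol, ξ₁ = 109.2 mol.
Outlet amounts (n = n₀ + Σ ν·ξ):
  M: 161 − 1(109.2) − 1(24.76) = 27.05
  Q: 0 + 1(109.2) = 109.2
  V: 0 + 1(24.76) = 24.76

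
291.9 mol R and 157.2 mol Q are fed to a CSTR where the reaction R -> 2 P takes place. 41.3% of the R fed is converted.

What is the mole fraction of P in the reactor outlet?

0.423

R reacted = 0.413 × 291.9 = 120.6 mol; ν_R = −1, so ξ = 120.6/1 = 120.6 mol.
Outlet amounts (n = n₀ + ν ξ):
  R: 291.9 − 1(120.6) = 171.3
  P: 0 + 2(120.6) = 241.1
  Q: 157.2 (inert)
Total out = 569.7 mol; y_P = 241.1 / 569.7 = 0.4233.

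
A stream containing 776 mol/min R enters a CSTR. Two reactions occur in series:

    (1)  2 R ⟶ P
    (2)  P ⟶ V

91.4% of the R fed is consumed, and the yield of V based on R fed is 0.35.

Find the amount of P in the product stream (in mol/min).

83 mol/min

Conversion of R: R consumed = 2ξ₁ = 0.914 × 776 → ξ₁ = 354.6 mol/min.
Yield of V: 1ξ₂ / 776 = 0.35 → ξ₂ = 271.6 mol/min.
Outlet amounts (n = n₀ + Σ ν·ξ):
  R: 776 − 2(354.6) = 66.74
  P: 0 + 1(354.6) − 1(271.6) = 83.03
  V: 0 + 1(271.6) = 271.6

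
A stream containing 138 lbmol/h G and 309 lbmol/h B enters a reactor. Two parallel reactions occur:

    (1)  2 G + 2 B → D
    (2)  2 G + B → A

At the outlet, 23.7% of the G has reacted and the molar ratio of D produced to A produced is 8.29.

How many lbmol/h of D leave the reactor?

14.6 lbmol/h

Conversion of G: G consumed = 0.237 × 138 = 32.71 lbmol/h = 2ξ₁ + 2ξ₂.
Selectivity: 1ξ₁ / (1ξ₂) = 8.29 → ξ₁ = 8.29 ξ₂.
Substitute: (2·8.29 + 2) ξ₂ = 32.71 → ξ₂ = 1.76 lbmol/h, ξ₁ = 14.59 lbmol/h.
Outlet amounts (n = n₀ + Σ ν·ξ):
  G: 138 − 2(14.59) − 2(1.76) = 105.3
  B: 309 − 2(14.59) − 1(1.76) = 278.1
  D: 0 + 1(14.59) = 14.59
  A: 0 + 1(1.76) = 1.76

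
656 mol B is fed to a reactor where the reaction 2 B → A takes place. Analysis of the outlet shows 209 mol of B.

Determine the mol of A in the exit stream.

For B: n = n₀ − 2ξ → 209 = 656 − 2ξ, giving ξ = 223.5 mol.
Outlet amounts (n = n₀ + ν ξ):
  B: 656 − 2(223.5) = 209
  A: 0 + 1(223.5) = 223.5

224 mol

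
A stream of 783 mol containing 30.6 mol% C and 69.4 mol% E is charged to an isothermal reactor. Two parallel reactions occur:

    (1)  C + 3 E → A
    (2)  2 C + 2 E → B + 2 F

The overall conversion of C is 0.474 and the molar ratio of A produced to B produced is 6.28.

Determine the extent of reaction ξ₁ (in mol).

Conversion of C: C consumed = 0.474 × 239.6 = 113.6 mol = 1ξ₁ + 2ξ₂.
Selectivity: 1ξ₁ / (1ξ₂) = 6.28 → ξ₁ = 6.28 ξ₂.
Substitute: (1·6.28 + 2) ξ₂ = 113.6 → ξ₂ = 13.72 mol, ξ₁ = 86.14 mol.
Outlet amounts (n = n₀ + Σ ν·ξ):
  C: 239.6 − 1(86.14) − 2(13.72) = 126
  E: 543.4 − 3(86.14) − 2(13.72) = 257.6
  A: 0 + 1(86.14) = 86.14
  B: 0 + 1(13.72) = 13.72
  F: 0 + 2(13.72) = 27.43

ξ₁ = 86.1 mol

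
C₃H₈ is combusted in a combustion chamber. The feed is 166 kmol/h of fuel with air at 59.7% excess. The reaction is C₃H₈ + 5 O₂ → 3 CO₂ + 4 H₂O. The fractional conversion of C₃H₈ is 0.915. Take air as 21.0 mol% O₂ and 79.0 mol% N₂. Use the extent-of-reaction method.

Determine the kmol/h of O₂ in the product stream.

566 kmol/h

Stoichiometric O₂ = 5 × 166 = 830 kmol/h; O₂ fed = 830 × 1.597 = 1326 kmol/h.
N₂ fed = 1326 × 79/21 = 4986 kmol/h.
Fuel reacted = 0.915 × 166 → ξ = 151.9 kmol/h.
Outlet (n = n₀ + ν ξ):
  C₃H₈: 166 − 1(151.9) = 14.11
  O₂: 1326 − 5(151.9) = 566.1
  N₂: 4986 (inert)
  CO₂: 0 + 3(151.9) = 455.7
  H₂O: 0 + 4(151.9) = 607.6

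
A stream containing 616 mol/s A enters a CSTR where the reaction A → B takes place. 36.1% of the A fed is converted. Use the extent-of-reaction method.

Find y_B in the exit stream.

A reacted = 0.361 × 616 = 222.4 mol/s; ν_A = −1, so ξ = 222.4/1 = 222.4 mol/s.
Outlet amounts (n = n₀ + ν ξ):
  A: 616 − 1(222.4) = 393.6
  B: 0 + 1(222.4) = 222.4
Total out = 616 mol/s; y_B = 222.4 / 616 = 0.361.

0.361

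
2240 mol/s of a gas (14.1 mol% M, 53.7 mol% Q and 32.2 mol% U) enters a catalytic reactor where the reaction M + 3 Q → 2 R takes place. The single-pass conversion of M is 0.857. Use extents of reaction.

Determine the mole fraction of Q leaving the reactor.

M reacted = 0.857 × 315.8 = 270.7 mol/s; ν_M = −1, so ξ = 270.7/1 = 270.7 mol/s.
Outlet amounts (n = n₀ + ν ξ):
  M: 315.8 − 1(270.7) = 45.17
  Q: 1203 − 3(270.7) = 390.9
  R: 0 + 2(270.7) = 541.3
  U: 721.3 (inert)
Total out = 1699 mol/s; y_Q = 390.9 / 1699 = 0.2301.

0.23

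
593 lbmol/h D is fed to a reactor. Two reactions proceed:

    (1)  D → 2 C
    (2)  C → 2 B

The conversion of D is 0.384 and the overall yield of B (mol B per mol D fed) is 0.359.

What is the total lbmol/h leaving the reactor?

927 lbmol/h

Conversion of D: D consumed = 1ξ₁ = 0.384 × 593 → ξ₁ = 227.7 lbmol/h.
Yield of B: 2ξ₂ / 593 = 0.359 → ξ₂ = 106.4 lbmol/h.
Outlet amounts (n = n₀ + Σ ν·ξ):
  D: 593 − 1(227.7) = 365.3
  C: 0 + 2(227.7) − 1(106.4) = 349
  B: 0 + 2(106.4) = 212.9
Total out = 365.3 + 349 + 212.9 = 927.2 lbmol/h.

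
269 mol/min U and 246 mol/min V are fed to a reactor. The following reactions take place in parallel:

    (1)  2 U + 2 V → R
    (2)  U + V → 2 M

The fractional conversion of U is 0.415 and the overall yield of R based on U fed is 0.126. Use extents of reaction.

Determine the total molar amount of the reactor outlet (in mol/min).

Yield of R: 1ξ₁ / 269 = 0.126 → ξ₁ = 33.89 mol/min.
Conversion of U: 2ξ₁ + 1ξ₂ = 0.415 × 269 = 111.6 → ξ₂ = 43.85 mol/min.
Outlet amounts (n = n₀ + Σ ν·ξ):
  U: 269 − 2(33.89) − 1(43.85) = 157.4
  V: 246 − 2(33.89) − 1(43.85) = 134.4
  R: 0 + 1(33.89) = 33.89
  M: 0 + 2(43.85) = 87.69
Total out = 157.4 + 134.4 + 33.89 + 87.69 = 413.3 mol/min.

413 mol/min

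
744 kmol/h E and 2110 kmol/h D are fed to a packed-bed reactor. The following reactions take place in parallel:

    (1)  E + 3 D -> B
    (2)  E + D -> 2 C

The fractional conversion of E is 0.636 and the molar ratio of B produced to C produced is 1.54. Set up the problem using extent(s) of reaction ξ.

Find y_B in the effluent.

0.2

Conversion of E: E consumed = 0.636 × 744 = 473.2 kmol/h = 1ξ₁ + 1ξ₂.
Selectivity: 1ξ₁ / (2ξ₂) = 1.54 → ξ₁ = 3.08 ξ₂.
Substitute: (1·3.08 + 1) ξ₂ = 473.2 → ξ₂ = 116 kmol/h, ξ₁ = 357.2 kmol/h.
Outlet amounts (n = n₀ + Σ ν·ξ):
  E: 744 − 1(357.2) − 1(116) = 270.8
  D: 2110 − 3(357.2) − 1(116) = 922.4
  B: 0 + 1(357.2) = 357.2
  C: 0 + 2(116) = 232
Total out = 1782 kmol/h; y_B = 357.2 / 1782 = 0.2004.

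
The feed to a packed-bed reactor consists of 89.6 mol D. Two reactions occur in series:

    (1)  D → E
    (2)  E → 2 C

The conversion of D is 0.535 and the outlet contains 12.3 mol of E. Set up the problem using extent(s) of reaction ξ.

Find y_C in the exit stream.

Conversion of D: D consumed = 1ξ₁ = 0.535 × 89.6 → ξ₁ = 47.94 mol.
E balance: n_E = 0 + 1ξ₁ − 1ξ₂ = 12.3 → ξ₂ = (1·47.94 − 12.3)/1 = 35.64 mol.
Outlet amounts (n = n₀ + Σ ν·ξ):
  D: 89.6 − 1(47.94) = 41.66
  E: 0 + 1(47.94) − 1(35.64) = 12.3
  C: 0 + 2(35.64) = 71.27
Total out = 125.2 mol; y_C = 71.27 / 125.2 = 0.5691.

0.569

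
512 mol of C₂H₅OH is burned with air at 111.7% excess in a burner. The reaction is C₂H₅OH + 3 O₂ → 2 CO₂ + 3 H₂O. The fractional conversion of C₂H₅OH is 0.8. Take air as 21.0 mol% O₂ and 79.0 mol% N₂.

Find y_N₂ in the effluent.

0.746

Stoichiometric O₂ = 3 × 512 = 1536 mol; O₂ fed = 1536 × 2.117 = 3252 mol.
N₂ fed = 3252 × 79/21 = 12230 mol.
Fuel reacted = 0.8 × 512 → ξ = 409.6 mol.
Outlet (n = n₀ + ν ξ):
  C₂H₅OH: 512 − 1(409.6) = 102.4
  O₂: 3252 − 3(409.6) = 2023
  N₂: 12230 (inert)
  CO₂: 0 + 2(409.6) = 819.2
  H₂O: 0 + 3(409.6) = 1229
Total out = 16410 mol; y_N₂ = 12230 / 16410 = 0.7456.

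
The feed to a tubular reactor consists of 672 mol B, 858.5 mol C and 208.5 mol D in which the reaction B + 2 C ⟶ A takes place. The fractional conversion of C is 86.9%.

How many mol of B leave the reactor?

C reacted = 0.869 × 858.5 = 746 mol; ν_C = −2, so ξ = 746/2 = 373 mol.
Outlet amounts (n = n₀ + ν ξ):
  B: 672 − 1(373) = 299
  C: 858.5 − 2(373) = 112.5
  A: 0 + 1(373) = 373
  D: 208.5 (inert)

299 mol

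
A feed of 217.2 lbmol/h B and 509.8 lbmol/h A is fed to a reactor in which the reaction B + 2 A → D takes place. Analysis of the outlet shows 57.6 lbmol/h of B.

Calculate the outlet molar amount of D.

160 lbmol/h

For B: n = n₀ − 1ξ → 57.6 = 217.2 − 1ξ, giving ξ = 159.6 lbmol/h.
Outlet amounts (n = n₀ + ν ξ):
  B: 217.2 − 1(159.6) = 57.6
  A: 509.8 − 2(159.6) = 190.6
  D: 0 + 1(159.6) = 159.6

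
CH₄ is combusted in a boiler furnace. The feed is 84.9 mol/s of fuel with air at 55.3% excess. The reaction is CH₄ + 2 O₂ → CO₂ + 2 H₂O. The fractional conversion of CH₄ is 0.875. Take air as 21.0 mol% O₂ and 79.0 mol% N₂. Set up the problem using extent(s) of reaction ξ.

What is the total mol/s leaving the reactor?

Stoichiometric O₂ = 2 × 84.9 = 169.8 mol/s; O₂ fed = 169.8 × 1.553 = 263.7 mol/s.
N₂ fed = 263.7 × 79/21 = 992 mol/s.
Fuel reacted = 0.875 × 84.9 → ξ = 74.29 mol/s.
Outlet (n = n₀ + ν ξ):
  CH₄: 84.9 − 1(74.29) = 10.61
  O₂: 263.7 − 2(74.29) = 115.1
  N₂: 992 (inert)
  CO₂: 0 + 1(74.29) = 74.29
  H₂O: 0 + 2(74.29) = 148.6
Total out = 10.61 + 115.1 + 992 + 74.29 + 148.6 = 1341 mol/s.

1340 mol/s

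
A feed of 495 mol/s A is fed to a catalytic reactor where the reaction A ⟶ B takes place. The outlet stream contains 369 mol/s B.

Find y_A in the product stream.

For B: n = n₀ + 1ξ → 369 = 0 + 1ξ, giving ξ = 369 mol/s.
Outlet amounts (n = n₀ + ν ξ):
  A: 495 − 1(369) = 126
  B: 0 + 1(369) = 369
Total out = 495 mol/s; y_A = 126 / 495 = 0.2545.

0.255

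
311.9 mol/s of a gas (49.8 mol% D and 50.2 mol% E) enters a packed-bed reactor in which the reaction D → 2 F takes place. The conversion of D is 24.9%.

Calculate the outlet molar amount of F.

77.4 mol/s

D reacted = 0.249 × 155.3 = 38.68 mol/s; ν_D = −1, so ξ = 38.68/1 = 38.68 mol/s.
Outlet amounts (n = n₀ + ν ξ):
  D: 155.3 − 1(38.68) = 116.6
  F: 0 + 2(38.68) = 77.35
  E: 156.6 (inert)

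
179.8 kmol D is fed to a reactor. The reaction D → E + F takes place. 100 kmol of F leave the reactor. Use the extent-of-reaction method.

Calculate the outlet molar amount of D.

79.8 kmol

For F: n = n₀ + 1ξ → 100 = 0 + 1ξ, giving ξ = 100 kmol.
Outlet amounts (n = n₀ + ν ξ):
  D: 179.8 − 1(100) = 79.8
  E: 0 + 1(100) = 100
  F: 0 + 1(100) = 100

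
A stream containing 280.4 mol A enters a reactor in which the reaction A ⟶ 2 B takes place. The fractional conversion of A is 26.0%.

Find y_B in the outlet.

A reacted = 0.26 × 280.4 = 72.9 mol; ν_A = −1, so ξ = 72.9/1 = 72.9 mol.
Outlet amounts (n = n₀ + ν ξ):
  A: 280.4 − 1(72.9) = 207.5
  B: 0 + 2(72.9) = 145.8
Total out = 353.3 mol; y_B = 145.8 / 353.3 = 0.4127.

0.413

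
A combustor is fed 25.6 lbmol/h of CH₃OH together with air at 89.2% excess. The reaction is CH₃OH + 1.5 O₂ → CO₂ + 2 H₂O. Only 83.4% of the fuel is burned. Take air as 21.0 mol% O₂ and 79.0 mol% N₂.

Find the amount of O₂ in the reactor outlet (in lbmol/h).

Stoichiometric O₂ = 1.5 × 25.6 = 38.4 lbmol/h; O₂ fed = 38.4 × 1.892 = 72.65 lbmol/h.
N₂ fed = 72.65 × 79/21 = 273.3 lbmol/h.
Fuel reacted = 0.834 × 25.6 → ξ = 21.35 lbmol/h.
Outlet (n = n₀ + ν ξ):
  CH₃OH: 25.6 − 1(21.35) = 4.25
  O₂: 72.65 − 1.5(21.35) = 40.63
  N₂: 273.3 (inert)
  CO₂: 0 + 1(21.35) = 21.35
  H₂O: 0 + 2(21.35) = 42.7

40.6 lbmol/h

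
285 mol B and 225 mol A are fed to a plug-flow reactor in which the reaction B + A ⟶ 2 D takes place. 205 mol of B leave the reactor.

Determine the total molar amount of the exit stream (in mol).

For B: n = n₀ − 1ξ → 205 = 285 − 1ξ, giving ξ = 80 mol.
Outlet amounts (n = n₀ + ν ξ):
  B: 285 − 1(80) = 205
  A: 225 − 1(80) = 145
  D: 0 + 2(80) = 160
Total out = 205 + 145 + 160 = 510 mol.

510 mol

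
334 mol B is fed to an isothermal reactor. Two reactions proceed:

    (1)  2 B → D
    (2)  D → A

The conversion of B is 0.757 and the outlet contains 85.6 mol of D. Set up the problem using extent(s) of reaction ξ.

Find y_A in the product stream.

0.197

Conversion of B: B consumed = 2ξ₁ = 0.757 × 334 → ξ₁ = 126.4 mol.
D balance: n_D = 0 + 1ξ₁ − 1ξ₂ = 85.6 → ξ₂ = (1·126.4 − 85.6)/1 = 40.82 mol.
Outlet amounts (n = n₀ + Σ ν·ξ):
  B: 334 − 2(126.4) = 81.16
  D: 0 + 1(126.4) − 1(40.82) = 85.6
  A: 0 + 1(40.82) = 40.82
Total out = 207.6 mol; y_A = 40.82 / 207.6 = 0.1966.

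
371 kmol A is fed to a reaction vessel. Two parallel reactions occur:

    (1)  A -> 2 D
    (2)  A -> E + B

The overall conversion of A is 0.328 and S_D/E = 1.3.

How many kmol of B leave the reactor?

73.8 kmol

Conversion of A: A consumed = 0.328 × 371 = 121.7 kmol = 1ξ₁ + 1ξ₂.
Selectivity: 2ξ₁ / (1ξ₂) = 1.3 → ξ₁ = 0.65 ξ₂.
Substitute: (1·0.65 + 1) ξ₂ = 121.7 → ξ₂ = 73.75 kmol, ξ₁ = 47.94 kmol.
Outlet amounts (n = n₀ + Σ ν·ξ):
  A: 371 − 1(47.94) − 1(73.75) = 249.3
  D: 0 + 2(47.94) = 95.88
  E: 0 + 1(73.75) = 73.75
  B: 0 + 1(73.75) = 73.75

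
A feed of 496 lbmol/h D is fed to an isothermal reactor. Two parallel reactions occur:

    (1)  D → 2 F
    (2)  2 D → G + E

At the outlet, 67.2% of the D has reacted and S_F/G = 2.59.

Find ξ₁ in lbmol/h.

ξ₁ = 131 lbmol/h

Conversion of D: D consumed = 0.672 × 496 = 333.3 lbmol/h = 1ξ₁ + 2ξ₂.
Selectivity: 2ξ₁ / (1ξ₂) = 2.59 → ξ₁ = 1.295 ξ₂.
Substitute: (1·1.295 + 2) ξ₂ = 333.3 → ξ₂ = 101.2 lbmol/h, ξ₁ = 131 lbmol/h.
Outlet amounts (n = n₀ + Σ ν·ξ):
  D: 496 − 1(131) − 2(101.2) = 162.7
  F: 0 + 2(131) = 262
  G: 0 + 1(101.2) = 101.2
  E: 0 + 1(101.2) = 101.2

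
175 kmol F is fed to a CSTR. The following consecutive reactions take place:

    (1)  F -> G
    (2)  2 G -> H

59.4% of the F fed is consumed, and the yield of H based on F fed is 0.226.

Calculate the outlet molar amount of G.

Conversion of F: F consumed = 1ξ₁ = 0.594 × 175 → ξ₁ = 103.9 kmol.
Yield of H: 1ξ₂ / 175 = 0.226 → ξ₂ = 39.55 kmol.
Outlet amounts (n = n₀ + Σ ν·ξ):
  F: 175 − 1(103.9) = 71.05
  G: 0 + 1(103.9) − 2(39.55) = 24.85
  H: 0 + 1(39.55) = 39.55

24.8 kmol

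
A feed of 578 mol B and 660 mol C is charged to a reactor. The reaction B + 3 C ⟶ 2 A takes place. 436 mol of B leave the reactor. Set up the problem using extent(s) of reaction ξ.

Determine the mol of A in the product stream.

For B: n = n₀ − 1ξ → 436 = 578 − 1ξ, giving ξ = 142 mol.
Outlet amounts (n = n₀ + ν ξ):
  B: 578 − 1(142) = 436
  C: 660 − 3(142) = 234
  A: 0 + 2(142) = 284

284 mol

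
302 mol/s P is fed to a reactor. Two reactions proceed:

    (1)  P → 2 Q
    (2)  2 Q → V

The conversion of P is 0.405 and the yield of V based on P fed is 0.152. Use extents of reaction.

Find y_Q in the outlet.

Conversion of P: P consumed = 1ξ₁ = 0.405 × 302 → ξ₁ = 122.3 mol/s.
Yield of V: 1ξ₂ / 302 = 0.152 → ξ₂ = 45.9 mol/s.
Outlet amounts (n = n₀ + Σ ν·ξ):
  P: 302 − 1(122.3) = 179.7
  Q: 0 + 2(122.3) − 2(45.9) = 152.8
  V: 0 + 1(45.9) = 45.9
Total out = 378.4 mol/s; y_Q = 152.8 / 378.4 = 0.4038.

0.404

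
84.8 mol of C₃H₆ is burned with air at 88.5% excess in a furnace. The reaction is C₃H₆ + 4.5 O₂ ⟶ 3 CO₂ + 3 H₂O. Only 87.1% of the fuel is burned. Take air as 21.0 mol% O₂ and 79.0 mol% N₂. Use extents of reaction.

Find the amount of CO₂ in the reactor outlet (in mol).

222 mol

Stoichiometric O₂ = 4.5 × 84.8 = 381.6 mol; O₂ fed = 381.6 × 1.885 = 719.3 mol.
N₂ fed = 719.3 × 79/21 = 2706 mol.
Fuel reacted = 0.871 × 84.8 → ξ = 73.86 mol.
Outlet (n = n₀ + ν ξ):
  C₃H₆: 84.8 − 1(73.86) = 10.94
  O₂: 719.3 − 4.5(73.86) = 386.9
  N₂: 2706 (inert)
  CO₂: 0 + 3(73.86) = 221.6
  H₂O: 0 + 3(73.86) = 221.6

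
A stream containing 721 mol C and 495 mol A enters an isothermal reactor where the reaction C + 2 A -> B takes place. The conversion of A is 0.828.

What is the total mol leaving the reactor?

806 mol

A reacted = 0.828 × 495 = 409.9 mol; ν_A = −2, so ξ = 409.9/2 = 204.9 mol.
Outlet amounts (n = n₀ + ν ξ):
  C: 721 − 1(204.9) = 516.1
  A: 495 − 2(204.9) = 85.14
  B: 0 + 1(204.9) = 204.9
Total out = 516.1 + 85.14 + 204.9 = 806.1 mol.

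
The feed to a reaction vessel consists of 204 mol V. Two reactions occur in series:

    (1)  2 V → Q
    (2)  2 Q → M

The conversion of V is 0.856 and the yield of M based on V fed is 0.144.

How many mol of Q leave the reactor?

Conversion of V: V consumed = 2ξ₁ = 0.856 × 204 → ξ₁ = 87.31 mol.
Yield of M: 1ξ₂ / 204 = 0.144 → ξ₂ = 29.38 mol.
Outlet amounts (n = n₀ + Σ ν·ξ):
  V: 204 − 2(87.31) = 29.38
  Q: 0 + 1(87.31) − 2(29.38) = 28.56
  M: 0 + 1(29.38) = 29.38

28.6 mol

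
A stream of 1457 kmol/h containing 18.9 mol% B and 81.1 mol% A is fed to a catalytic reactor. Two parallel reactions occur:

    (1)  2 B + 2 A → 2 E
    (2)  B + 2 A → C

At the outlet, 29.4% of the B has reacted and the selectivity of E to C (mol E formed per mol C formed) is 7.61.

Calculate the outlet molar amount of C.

Conversion of B: B consumed = 0.294 × 275.4 = 80.96 kmol/h = 2ξ₁ + 1ξ₂.
Selectivity: 2ξ₁ / (1ξ₂) = 7.61 → ξ₁ = 3.805 ξ₂.
Substitute: (2·3.805 + 1) ξ₂ = 80.96 → ξ₂ = 9.403 kmol/h, ξ₁ = 35.78 kmol/h.
Outlet amounts (n = n₀ + Σ ν·ξ):
  B: 275.4 − 2(35.78) − 1(9.403) = 194.4
  A: 1182 − 2(35.78) − 2(9.403) = 1091
  E: 0 + 2(35.78) = 71.56
  C: 0 + 1(9.403) = 9.403

9.4 kmol/h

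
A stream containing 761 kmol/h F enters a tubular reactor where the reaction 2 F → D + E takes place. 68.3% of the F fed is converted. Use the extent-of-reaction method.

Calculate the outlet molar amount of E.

F reacted = 0.683 × 761 = 519.8 kmol/h; ν_F = −2, so ξ = 519.8/2 = 259.9 kmol/h.
Outlet amounts (n = n₀ + ν ξ):
  F: 761 − 2(259.9) = 241.2
  D: 0 + 1(259.9) = 259.9
  E: 0 + 1(259.9) = 259.9

260 kmol/h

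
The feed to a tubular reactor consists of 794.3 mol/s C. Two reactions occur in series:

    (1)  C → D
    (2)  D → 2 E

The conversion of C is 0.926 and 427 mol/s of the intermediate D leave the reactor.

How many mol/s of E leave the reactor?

Conversion of C: C consumed = 1ξ₁ = 0.926 × 794.3 → ξ₁ = 735.5 mol/s.
D balance: n_D = 0 + 1ξ₁ − 1ξ₂ = 427 → ξ₂ = (1·735.5 − 427)/1 = 308.5 mol/s.
Outlet amounts (n = n₀ + Σ ν·ξ):
  C: 794.3 − 1(735.5) = 58.78
  D: 0 + 1(735.5) − 1(308.5) = 427
  E: 0 + 2(308.5) = 617

617 mol/s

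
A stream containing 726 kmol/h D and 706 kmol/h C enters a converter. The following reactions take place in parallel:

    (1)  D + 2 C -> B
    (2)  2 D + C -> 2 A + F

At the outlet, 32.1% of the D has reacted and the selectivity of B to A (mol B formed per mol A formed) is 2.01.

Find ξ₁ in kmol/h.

ξ₁ = 156 kmol/h

Conversion of D: D consumed = 0.321 × 726 = 233 kmol/h = 1ξ₁ + 2ξ₂.
Selectivity: 1ξ₁ / (2ξ₂) = 2.01 → ξ₁ = 4.02 ξ₂.
Substitute: (1·4.02 + 2) ξ₂ = 233 → ξ₂ = 38.71 kmol/h, ξ₁ = 155.6 kmol/h.
Outlet amounts (n = n₀ + Σ ν·ξ):
  D: 726 − 1(155.6) − 2(38.71) = 493
  C: 706 − 2(155.6) − 1(38.71) = 356
  B: 0 + 1(155.6) = 155.6
  A: 0 + 2(38.71) = 77.42
  F: 0 + 1(38.71) = 38.71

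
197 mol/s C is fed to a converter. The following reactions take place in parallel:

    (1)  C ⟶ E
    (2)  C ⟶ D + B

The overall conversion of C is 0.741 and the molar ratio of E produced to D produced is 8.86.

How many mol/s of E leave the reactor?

131 mol/s

Conversion of C: C consumed = 0.741 × 197 = 146 mol/s = 1ξ₁ + 1ξ₂.
Selectivity: 1ξ₁ / (1ξ₂) = 8.86 → ξ₁ = 8.86 ξ₂.
Substitute: (1·8.86 + 1) ξ₂ = 146 → ξ₂ = 14.8 mol/s, ξ₁ = 131.2 mol/s.
Outlet amounts (n = n₀ + Σ ν·ξ):
  C: 197 − 1(131.2) − 1(14.8) = 51.02
  E: 0 + 1(131.2) = 131.2
  D: 0 + 1(14.8) = 14.8
  B: 0 + 1(14.8) = 14.8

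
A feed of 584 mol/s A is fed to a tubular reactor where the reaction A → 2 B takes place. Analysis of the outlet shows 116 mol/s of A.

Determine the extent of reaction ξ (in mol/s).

For A: n = n₀ − 1ξ → 116 = 584 − 1ξ, giving ξ = 468 mol/s.
Outlet amounts (n = n₀ + ν ξ):
  A: 584 − 1(468) = 116
  B: 0 + 2(468) = 936

ξ = 468 mol/s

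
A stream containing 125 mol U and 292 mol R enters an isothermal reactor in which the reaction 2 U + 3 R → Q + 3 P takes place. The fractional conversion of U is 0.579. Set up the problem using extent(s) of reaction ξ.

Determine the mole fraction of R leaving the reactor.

0.482

U reacted = 0.579 × 125 = 72.38 mol; ν_U = −2, so ξ = 72.38/2 = 36.19 mol.
Outlet amounts (n = n₀ + ν ξ):
  U: 125 − 2(36.19) = 52.62
  R: 292 − 3(36.19) = 183.4
  Q: 0 + 1(36.19) = 36.19
  P: 0 + 3(36.19) = 108.6
Total out = 380.8 mol; y_R = 183.4 / 380.8 = 0.4817.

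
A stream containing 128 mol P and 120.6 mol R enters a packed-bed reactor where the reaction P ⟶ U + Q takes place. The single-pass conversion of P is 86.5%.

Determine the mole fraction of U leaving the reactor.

P reacted = 0.865 × 128 = 110.7 mol; ν_P = −1, so ξ = 110.7/1 = 110.7 mol.
Outlet amounts (n = n₀ + ν ξ):
  P: 128 − 1(110.7) = 17.28
  U: 0 + 1(110.7) = 110.7
  Q: 0 + 1(110.7) = 110.7
  R: 120.6 (inert)
Total out = 359.3 mol; y_U = 110.7 / 359.3 = 0.3081.

0.308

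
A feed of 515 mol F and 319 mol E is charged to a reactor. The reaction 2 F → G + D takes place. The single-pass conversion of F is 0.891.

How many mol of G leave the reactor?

229 mol

F reacted = 0.891 × 515 = 458.9 mol; ν_F = −2, so ξ = 458.9/2 = 229.4 mol.
Outlet amounts (n = n₀ + ν ξ):
  F: 515 − 2(229.4) = 56.13
  G: 0 + 1(229.4) = 229.4
  D: 0 + 1(229.4) = 229.4
  E: 319 (inert)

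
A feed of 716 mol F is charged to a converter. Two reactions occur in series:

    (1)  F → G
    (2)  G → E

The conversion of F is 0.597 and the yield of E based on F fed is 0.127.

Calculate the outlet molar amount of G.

337 mol

Conversion of F: F consumed = 1ξ₁ = 0.597 × 716 → ξ₁ = 427.5 mol.
Yield of E: 1ξ₂ / 716 = 0.127 → ξ₂ = 90.93 mol.
Outlet amounts (n = n₀ + Σ ν·ξ):
  F: 716 − 1(427.5) = 288.5
  G: 0 + 1(427.5) − 1(90.93) = 336.5
  E: 0 + 1(90.93) = 90.93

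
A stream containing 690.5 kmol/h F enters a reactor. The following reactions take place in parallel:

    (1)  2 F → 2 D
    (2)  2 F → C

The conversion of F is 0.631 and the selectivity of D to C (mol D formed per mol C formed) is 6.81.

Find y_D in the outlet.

0.525

Conversion of F: F consumed = 0.631 × 690.5 = 435.7 kmol/h = 2ξ₁ + 2ξ₂.
Selectivity: 2ξ₁ / (1ξ₂) = 6.81 → ξ₁ = 3.405 ξ₂.
Substitute: (2·3.405 + 2) ξ₂ = 435.7 → ξ₂ = 49.46 kmol/h, ξ₁ = 168.4 kmol/h.
Outlet amounts (n = n₀ + Σ ν·ξ):
  F: 690.5 − 2(168.4) − 2(49.46) = 254.8
  D: 0 + 2(168.4) = 336.8
  C: 0 + 1(49.46) = 49.46
Total out = 641 kmol/h; y_D = 336.8 / 641 = 0.5254.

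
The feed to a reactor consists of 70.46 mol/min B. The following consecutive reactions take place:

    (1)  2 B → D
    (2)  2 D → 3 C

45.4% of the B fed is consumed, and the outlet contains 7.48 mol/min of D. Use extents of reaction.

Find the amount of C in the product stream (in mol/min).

12.8 mol/min

Conversion of B: B consumed = 2ξ₁ = 0.454 × 70.46 → ξ₁ = 15.99 mol/min.
D balance: n_D = 0 + 1ξ₁ − 2ξ₂ = 7.48 → ξ₂ = (1·15.99 − 7.48)/2 = 4.257 mol/min.
Outlet amounts (n = n₀ + Σ ν·ξ):
  B: 70.46 − 2(15.99) = 38.47
  D: 0 + 1(15.99) − 2(4.257) = 7.48
  C: 0 + 3(4.257) = 12.77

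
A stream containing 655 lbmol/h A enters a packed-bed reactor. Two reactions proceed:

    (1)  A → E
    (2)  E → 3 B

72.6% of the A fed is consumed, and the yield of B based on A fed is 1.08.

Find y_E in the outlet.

0.213

Conversion of A: A consumed = 1ξ₁ = 0.726 × 655 → ξ₁ = 475.5 lbmol/h.
Yield of B: 3ξ₂ / 655 = 1.08 → ξ₂ = 235.8 lbmol/h.
Outlet amounts (n = n₀ + Σ ν·ξ):
  A: 655 − 1(475.5) = 179.5
  E: 0 + 1(475.5) − 1(235.8) = 239.7
  B: 0 + 3(235.8) = 707.4
Total out = 1127 lbmol/h; y_E = 239.7 / 1127 = 0.2128.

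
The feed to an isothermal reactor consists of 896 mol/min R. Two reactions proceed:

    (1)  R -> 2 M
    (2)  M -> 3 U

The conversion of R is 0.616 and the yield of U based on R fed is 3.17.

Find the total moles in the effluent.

3340 mol/min

Conversion of R: R consumed = 1ξ₁ = 0.616 × 896 → ξ₁ = 551.9 mol/min.
Yield of U: 3ξ₂ / 896 = 3.17 → ξ₂ = 946.8 mol/min.
Outlet amounts (n = n₀ + Σ ν·ξ):
  R: 896 − 1(551.9) = 344.1
  M: 0 + 2(551.9) − 1(946.8) = 157.1
  U: 0 + 3(946.8) = 2840
Total out = 344.1 + 157.1 + 2840 = 3341 mol/min.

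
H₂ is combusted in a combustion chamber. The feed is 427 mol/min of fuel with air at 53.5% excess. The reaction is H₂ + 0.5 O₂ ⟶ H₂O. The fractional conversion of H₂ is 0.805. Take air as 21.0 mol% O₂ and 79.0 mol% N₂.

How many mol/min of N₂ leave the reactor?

Stoichiometric O₂ = 0.5 × 427 = 213.5 mol/min; O₂ fed = 213.5 × 1.535 = 327.7 mol/min.
N₂ fed = 327.7 × 79/21 = 1233 mol/min.
Fuel reacted = 0.805 × 427 → ξ = 343.7 mol/min.
Outlet (n = n₀ + ν ξ):
  H₂: 427 − 1(343.7) = 83.26
  O₂: 327.7 − 0.5(343.7) = 155.9
  N₂: 1233 (inert)
  H₂O: 0 + 1(343.7) = 343.7

1230 mol/min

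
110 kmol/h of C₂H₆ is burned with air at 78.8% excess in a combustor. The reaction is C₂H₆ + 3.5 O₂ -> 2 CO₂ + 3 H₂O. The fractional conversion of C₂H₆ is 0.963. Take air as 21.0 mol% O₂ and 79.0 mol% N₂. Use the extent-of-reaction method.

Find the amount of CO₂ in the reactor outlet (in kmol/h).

Stoichiometric O₂ = 3.5 × 110 = 385 kmol/h; O₂ fed = 385 × 1.788 = 688.4 kmol/h.
N₂ fed = 688.4 × 79/21 = 2590 kmol/h.
Fuel reacted = 0.963 × 110 → ξ = 105.9 kmol/h.
Outlet (n = n₀ + ν ξ):
  C₂H₆: 110 − 1(105.9) = 4.07
  O₂: 688.4 − 3.5(105.9) = 317.6
  N₂: 2590 (inert)
  CO₂: 0 + 2(105.9) = 211.9
  H₂O: 0 + 3(105.9) = 317.8

212 kmol/h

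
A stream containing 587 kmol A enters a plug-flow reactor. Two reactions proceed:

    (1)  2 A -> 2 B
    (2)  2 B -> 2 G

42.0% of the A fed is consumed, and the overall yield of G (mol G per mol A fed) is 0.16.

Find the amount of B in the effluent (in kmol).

Conversion of A: A consumed = 2ξ₁ = 0.42 × 587 → ξ₁ = 123.3 kmol.
Yield of G: 2ξ₂ / 587 = 0.16 → ξ₂ = 46.96 kmol.
Outlet amounts (n = n₀ + Σ ν·ξ):
  A: 587 − 2(123.3) = 340.5
  B: 0 + 2(123.3) − 2(46.96) = 152.6
  G: 0 + 2(46.96) = 93.92

153 kmol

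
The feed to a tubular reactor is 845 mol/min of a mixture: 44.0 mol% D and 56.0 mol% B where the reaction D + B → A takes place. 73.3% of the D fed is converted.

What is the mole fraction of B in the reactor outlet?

D reacted = 0.733 × 371.8 = 272.5 mol/min; ν_D = −1, so ξ = 272.5/1 = 272.5 mol/min.
Outlet amounts (n = n₀ + ν ξ):
  D: 371.8 − 1(272.5) = 99.27
  B: 473.2 − 1(272.5) = 200.7
  A: 0 + 1(272.5) = 272.5
Total out = 572.5 mol/min; y_B = 200.7 / 572.5 = 0.3505.

0.351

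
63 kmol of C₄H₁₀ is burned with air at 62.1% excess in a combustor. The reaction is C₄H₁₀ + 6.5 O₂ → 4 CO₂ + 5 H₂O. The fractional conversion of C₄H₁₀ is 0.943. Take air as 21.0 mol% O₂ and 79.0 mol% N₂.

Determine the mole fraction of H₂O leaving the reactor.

0.0897

Stoichiometric O₂ = 6.5 × 63 = 409.5 kmol; O₂ fed = 409.5 × 1.621 = 663.8 kmol.
N₂ fed = 663.8 × 79/21 = 2497 kmol.
Fuel reacted = 0.943 × 63 → ξ = 59.41 kmol.
Outlet (n = n₀ + ν ξ):
  C₄H₁₀: 63 − 1(59.41) = 3.591
  O₂: 663.8 − 6.5(59.41) = 277.6
  N₂: 2497 (inert)
  CO₂: 0 + 4(59.41) = 237.6
  H₂O: 0 + 5(59.41) = 297
Total out = 3313 kmol; y_H₂O = 297 / 3313 = 0.08966.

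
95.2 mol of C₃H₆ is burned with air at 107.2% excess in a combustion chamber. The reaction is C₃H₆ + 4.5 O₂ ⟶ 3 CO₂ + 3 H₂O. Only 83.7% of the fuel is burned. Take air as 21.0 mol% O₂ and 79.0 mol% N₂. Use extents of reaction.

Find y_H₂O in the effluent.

Stoichiometric O₂ = 4.5 × 95.2 = 428.4 mol; O₂ fed = 428.4 × 2.072 = 887.6 mol.
N₂ fed = 887.6 × 79/21 = 3339 mol.
Fuel reacted = 0.837 × 95.2 → ξ = 79.68 mol.
Outlet (n = n₀ + ν ξ):
  C₃H₆: 95.2 − 1(79.68) = 15.52
  O₂: 887.6 − 4.5(79.68) = 529.1
  N₂: 3339 (inert)
  CO₂: 0 + 3(79.68) = 239
  H₂O: 0 + 3(79.68) = 239
Total out = 4362 mol; y_H₂O = 239 / 4362 = 0.0548.

0.0548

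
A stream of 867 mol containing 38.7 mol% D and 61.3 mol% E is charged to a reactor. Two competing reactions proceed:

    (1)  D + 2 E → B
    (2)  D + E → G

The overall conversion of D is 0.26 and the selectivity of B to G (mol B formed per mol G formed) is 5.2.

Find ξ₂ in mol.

ξ₂ = 14.1 mol

Conversion of D: D consumed = 0.26 × 335.5 = 87.24 mol = 1ξ₁ + 1ξ₂.
Selectivity: 1ξ₁ / (1ξ₂) = 5.2 → ξ₁ = 5.2 ξ₂.
Substitute: (1·5.2 + 1) ξ₂ = 87.24 → ξ₂ = 14.07 mol, ξ₁ = 73.17 mol.
Outlet amounts (n = n₀ + Σ ν·ξ):
  D: 335.5 − 1(73.17) − 1(14.07) = 248.3
  E: 531.5 − 2(73.17) − 1(14.07) = 371.1
  B: 0 + 1(73.17) = 73.17
  G: 0 + 1(14.07) = 14.07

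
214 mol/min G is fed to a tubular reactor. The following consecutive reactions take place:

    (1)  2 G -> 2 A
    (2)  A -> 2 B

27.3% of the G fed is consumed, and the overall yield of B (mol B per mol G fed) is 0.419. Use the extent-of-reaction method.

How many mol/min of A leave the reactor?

Conversion of G: G consumed = 2ξ₁ = 0.273 × 214 → ξ₁ = 29.21 mol/min.
Yield of B: 2ξ₂ / 214 = 0.419 → ξ₂ = 44.83 mol/min.
Outlet amounts (n = n₀ + Σ ν·ξ):
  G: 214 − 2(29.21) = 155.6
  A: 0 + 2(29.21) − 1(44.83) = 13.59
  B: 0 + 2(44.83) = 89.67

13.6 mol/min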